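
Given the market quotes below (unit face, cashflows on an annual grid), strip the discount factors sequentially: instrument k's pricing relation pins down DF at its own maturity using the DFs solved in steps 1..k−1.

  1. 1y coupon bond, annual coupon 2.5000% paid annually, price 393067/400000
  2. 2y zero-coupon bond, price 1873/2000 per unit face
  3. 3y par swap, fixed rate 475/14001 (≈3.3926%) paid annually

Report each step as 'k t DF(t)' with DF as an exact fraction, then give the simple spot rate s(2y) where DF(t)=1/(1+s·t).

step 1 [1y] bond c/1=1/40: DF=(393067/400000 − 1/40·(0))/(1+1/40) = 9587/10000 ≈ 0.958700
step 2 [2y] zero: DF = P = 1873/2000 ≈ 0.936500
step 3 [3y] swap r/1=475/14001: DF=(1 − 475/14001·(0.958700+0.936500))/(1+475/14001) = 181/200 ≈ 0.905000

1 1 9587/10000
2 2 1873/2000
3 3 181/200
s(2y) = (1/(1873/2000) − 1)/(2) = 127/3746 ≈ 3.3903%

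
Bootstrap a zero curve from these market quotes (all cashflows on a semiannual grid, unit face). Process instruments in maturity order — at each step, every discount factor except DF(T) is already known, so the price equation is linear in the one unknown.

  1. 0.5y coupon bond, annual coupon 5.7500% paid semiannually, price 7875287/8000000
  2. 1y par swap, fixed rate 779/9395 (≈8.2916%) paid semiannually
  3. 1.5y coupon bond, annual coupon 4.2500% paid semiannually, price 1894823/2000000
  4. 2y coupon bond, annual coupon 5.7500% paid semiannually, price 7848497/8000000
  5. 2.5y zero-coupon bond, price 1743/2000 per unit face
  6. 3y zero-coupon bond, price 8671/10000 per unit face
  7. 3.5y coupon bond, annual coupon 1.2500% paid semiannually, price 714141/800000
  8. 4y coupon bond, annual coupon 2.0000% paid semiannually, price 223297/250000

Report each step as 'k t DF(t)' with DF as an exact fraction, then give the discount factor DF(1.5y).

1 1/2 9569/10000
2 1 9221/10000
3 3/2 4443/5000
4 2 8763/10000
5 5/2 1743/2000
6 3 8671/10000
7 7/2 8537/10000
8 4 4113/5000
DF(1.5y) = 4443/5000 ≈ 0.888600

step 1 [0.5y] bond c/2=23/800: DF=(7875287/8000000 − 23/800·(0))/(1+23/800) = 9569/10000 ≈ 0.956900
step 2 [1y] swap r/2=779/18790: DF=(1 − 779/18790·(0.956900))/(1+779/18790) = 9221/10000 ≈ 0.922100
step 3 [1.5y] bond c/2=17/800: DF=(1894823/2000000 − 17/800·(0.956900+0.922100))/(1+17/800) = 4443/5000 ≈ 0.888600
step 4 [2y] bond c/2=23/800: DF=(7848497/8000000 − 23/800·(0.956900+0.922100+0.888600))/(1+23/800) = 8763/10000 ≈ 0.876300
step 5 [2.5y] zero: DF = P = 1743/2000 ≈ 0.871500
step 6 [3y] zero: DF = P = 8671/10000 ≈ 0.867100
step 7 [3.5y] bond c/2=1/160: DF=(714141/800000 − 1/160·(0.956900+0.922100+0.888600+0.876300+0.871500+0.867100))/(1+1/160) = 8537/10000 ≈ 0.853700
step 8 [4y] bond c/2=1/100: DF=(223297/250000 − 1/100·(0.956900+0.922100+0.888600+0.876300+0.871500+0.867100+0.853700))/(1+1/100) = 4113/5000 ≈ 0.822600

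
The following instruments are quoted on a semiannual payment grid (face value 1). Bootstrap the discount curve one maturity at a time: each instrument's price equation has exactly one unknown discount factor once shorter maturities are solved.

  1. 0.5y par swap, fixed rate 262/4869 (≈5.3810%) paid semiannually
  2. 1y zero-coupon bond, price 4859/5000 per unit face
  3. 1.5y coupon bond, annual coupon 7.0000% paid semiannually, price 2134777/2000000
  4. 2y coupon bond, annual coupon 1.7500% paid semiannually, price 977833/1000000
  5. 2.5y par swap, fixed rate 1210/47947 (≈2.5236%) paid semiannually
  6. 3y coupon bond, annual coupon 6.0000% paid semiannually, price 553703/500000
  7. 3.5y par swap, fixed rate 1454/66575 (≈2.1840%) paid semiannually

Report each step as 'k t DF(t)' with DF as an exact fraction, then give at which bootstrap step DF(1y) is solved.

step 1 [0.5y] swap r/2=131/4869: DF=(1 − 131/4869·(0))/(1+131/4869) = 4869/5000 ≈ 0.973800
step 2 [1y] zero: DF = P = 4859/5000 ≈ 0.971800
step 3 [1.5y] bond c/2=7/200: DF=(2134777/2000000 − 7/200·(0.973800+0.971800))/(1+7/200) = 1931/2000 ≈ 0.965500
step 4 [2y] bond c/2=7/800: DF=(977833/1000000 − 7/800·(0.973800+0.971800+0.965500))/(1+7/800) = 9441/10000 ≈ 0.944100
step 5 [2.5y] swap r/2=605/47947: DF=(1 − 605/47947·(0.973800+0.971800+0.965500+0.944100))/(1+605/47947) = 1879/2000 ≈ 0.939500
step 6 [3y] bond c/2=3/100: DF=(553703/500000 − 3/100·(0.973800+0.971800+0.965500+0.944100+0.939500))/(1+3/100) = 1871/2000 ≈ 0.935500
step 7 [3.5y] swap r/2=727/66575: DF=(1 − 727/66575·(0.973800+0.971800+0.965500+0.944100+0.939500+0.935500))/(1+727/66575) = 9273/10000 ≈ 0.927300

1 1/2 4869/5000
2 1 4859/5000
3 3/2 1931/2000
4 2 9441/10000
5 5/2 1879/2000
6 3 1871/2000
7 7/2 9273/10000
DF(1y) is solved at step 2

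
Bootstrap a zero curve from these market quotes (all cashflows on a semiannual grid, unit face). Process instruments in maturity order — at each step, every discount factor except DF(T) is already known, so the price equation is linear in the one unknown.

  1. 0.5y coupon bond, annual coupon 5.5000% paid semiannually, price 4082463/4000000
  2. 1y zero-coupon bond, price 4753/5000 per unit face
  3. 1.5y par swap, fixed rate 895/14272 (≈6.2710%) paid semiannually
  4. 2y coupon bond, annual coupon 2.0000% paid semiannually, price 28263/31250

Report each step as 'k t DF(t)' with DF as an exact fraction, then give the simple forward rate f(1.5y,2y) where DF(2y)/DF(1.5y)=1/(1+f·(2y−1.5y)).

step 1 [0.5y] bond c/2=11/400: DF=(4082463/4000000 − 11/400·(0))/(1+11/400) = 9933/10000 ≈ 0.993300
step 2 [1y] zero: DF = P = 4753/5000 ≈ 0.950600
step 3 [1.5y] swap r/2=895/28544: DF=(1 − 895/28544·(0.993300+0.950600))/(1+895/28544) = 1821/2000 ≈ 0.910500
step 4 [2y] bond c/2=1/100: DF=(28263/31250 − 1/100·(0.993300+0.950600+0.910500))/(1+1/100) = 542/625 ≈ 0.867200

1 1/2 9933/10000
2 1 4753/5000
3 3/2 1821/2000
4 2 542/625
f(1.5y,2y) = ((1821/2000)/(542/625) − 1)/(1/2) = 433/4336 ≈ 9.9862%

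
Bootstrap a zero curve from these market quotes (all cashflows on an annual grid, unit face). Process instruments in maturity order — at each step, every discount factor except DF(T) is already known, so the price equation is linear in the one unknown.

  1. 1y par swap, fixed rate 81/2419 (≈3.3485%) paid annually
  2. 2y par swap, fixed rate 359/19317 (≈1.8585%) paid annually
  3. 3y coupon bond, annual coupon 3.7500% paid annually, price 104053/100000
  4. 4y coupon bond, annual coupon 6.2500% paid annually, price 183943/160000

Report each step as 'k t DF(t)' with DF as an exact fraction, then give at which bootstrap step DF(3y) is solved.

step 1 [1y] swap r/1=81/2419: DF=(1 − 81/2419·(0))/(1+81/2419) = 2419/2500 ≈ 0.967600
step 2 [2y] swap r/1=359/19317: DF=(1 − 359/19317·(0.967600))/(1+359/19317) = 9641/10000 ≈ 0.964100
step 3 [3y] bond c/1=3/80: DF=(104053/100000 − 3/80·(0.967600+0.964100))/(1+3/80) = 9331/10000 ≈ 0.933100
step 4 [4y] bond c/1=1/16: DF=(183943/160000 − 1/16·(0.967600+0.964100+0.933100))/(1+1/16) = 1827/2000 ≈ 0.913500

1 1 2419/2500
2 2 9641/10000
3 3 9331/10000
4 4 1827/2000
DF(3y) is solved at step 3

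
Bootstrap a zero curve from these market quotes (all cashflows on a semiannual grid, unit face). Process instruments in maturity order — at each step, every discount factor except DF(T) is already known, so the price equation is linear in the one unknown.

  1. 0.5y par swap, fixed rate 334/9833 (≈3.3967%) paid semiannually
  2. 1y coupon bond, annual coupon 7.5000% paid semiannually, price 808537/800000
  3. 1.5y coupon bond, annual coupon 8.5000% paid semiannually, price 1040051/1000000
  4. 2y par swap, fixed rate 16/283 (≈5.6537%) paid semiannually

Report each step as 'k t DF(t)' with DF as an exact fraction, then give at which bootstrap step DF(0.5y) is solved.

1 1/2 9833/10000
2 1 4693/5000
3 3/2 9193/10000
4 2 559/625
DF(0.5y) is solved at step 1

step 1 [0.5y] swap r/2=167/9833: DF=(1 − 167/9833·(0))/(1+167/9833) = 9833/10000 ≈ 0.983300
step 2 [1y] bond c/2=3/80: DF=(808537/800000 − 3/80·(0.983300))/(1+3/80) = 4693/5000 ≈ 0.938600
step 3 [1.5y] bond c/2=17/400: DF=(1040051/1000000 − 17/400·(0.983300+0.938600))/(1+17/400) = 9193/10000 ≈ 0.919300
step 4 [2y] swap r/2=8/283: DF=(1 − 8/283·(0.983300+0.938600+0.919300))/(1+8/283) = 559/625 ≈ 0.894400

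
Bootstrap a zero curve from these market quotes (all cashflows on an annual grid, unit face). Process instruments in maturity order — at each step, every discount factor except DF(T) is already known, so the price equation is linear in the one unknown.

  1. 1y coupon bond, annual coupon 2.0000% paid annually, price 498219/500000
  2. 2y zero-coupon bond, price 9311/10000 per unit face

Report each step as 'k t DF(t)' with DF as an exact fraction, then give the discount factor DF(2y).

1 1 9769/10000
2 2 9311/10000
DF(2y) = 9311/10000 ≈ 0.931100

step 1 [1y] bond c/1=1/50: DF=(498219/500000 − 1/50·(0))/(1+1/50) = 9769/10000 ≈ 0.976900
step 2 [2y] zero: DF = P = 9311/10000 ≈ 0.931100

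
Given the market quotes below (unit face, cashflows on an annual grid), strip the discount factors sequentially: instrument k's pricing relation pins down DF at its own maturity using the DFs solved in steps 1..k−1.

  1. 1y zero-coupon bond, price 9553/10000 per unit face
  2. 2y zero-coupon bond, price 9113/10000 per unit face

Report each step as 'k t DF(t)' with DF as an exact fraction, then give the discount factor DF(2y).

step 1 [1y] zero: DF = P = 9553/10000 ≈ 0.955300
step 2 [2y] zero: DF = P = 9113/10000 ≈ 0.911300

1 1 9553/10000
2 2 9113/10000
DF(2y) = 9113/10000 ≈ 0.911300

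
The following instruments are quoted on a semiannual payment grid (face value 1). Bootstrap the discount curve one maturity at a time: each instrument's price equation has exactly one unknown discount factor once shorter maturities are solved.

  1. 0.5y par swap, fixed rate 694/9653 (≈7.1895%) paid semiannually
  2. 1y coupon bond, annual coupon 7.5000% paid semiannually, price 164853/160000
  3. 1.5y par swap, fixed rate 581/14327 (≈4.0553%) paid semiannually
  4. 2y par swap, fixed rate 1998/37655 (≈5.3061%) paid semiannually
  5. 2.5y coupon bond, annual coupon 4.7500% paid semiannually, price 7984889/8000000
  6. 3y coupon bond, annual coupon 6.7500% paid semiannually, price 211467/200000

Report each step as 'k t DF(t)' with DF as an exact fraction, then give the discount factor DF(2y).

step 1 [0.5y] swap r/2=347/9653: DF=(1 − 347/9653·(0))/(1+347/9653) = 9653/10000 ≈ 0.965300
step 2 [1y] bond c/2=3/80: DF=(164853/160000 − 3/80·(0.965300))/(1+3/80) = 4791/5000 ≈ 0.958200
step 3 [1.5y] swap r/2=581/28654: DF=(1 − 581/28654·(0.965300+0.958200))/(1+581/28654) = 9419/10000 ≈ 0.941900
step 4 [2y] swap r/2=999/37655: DF=(1 − 999/37655·(0.965300+0.958200+0.941900))/(1+999/37655) = 9001/10000 ≈ 0.900100
step 5 [2.5y] bond c/2=19/800: DF=(7984889/8000000 − 19/800·(0.965300+0.958200+0.941900+0.900100))/(1+19/800) = 2219/2500 ≈ 0.887600
step 6 [3y] bond c/2=27/800: DF=(211467/200000 − 27/800·(0.965300+0.958200+0.941900+0.900100+0.887600))/(1+27/800) = 8709/10000 ≈ 0.870900

1 1/2 9653/10000
2 1 4791/5000
3 3/2 9419/10000
4 2 9001/10000
5 5/2 2219/2500
6 3 8709/10000
DF(2y) = 9001/10000 ≈ 0.900100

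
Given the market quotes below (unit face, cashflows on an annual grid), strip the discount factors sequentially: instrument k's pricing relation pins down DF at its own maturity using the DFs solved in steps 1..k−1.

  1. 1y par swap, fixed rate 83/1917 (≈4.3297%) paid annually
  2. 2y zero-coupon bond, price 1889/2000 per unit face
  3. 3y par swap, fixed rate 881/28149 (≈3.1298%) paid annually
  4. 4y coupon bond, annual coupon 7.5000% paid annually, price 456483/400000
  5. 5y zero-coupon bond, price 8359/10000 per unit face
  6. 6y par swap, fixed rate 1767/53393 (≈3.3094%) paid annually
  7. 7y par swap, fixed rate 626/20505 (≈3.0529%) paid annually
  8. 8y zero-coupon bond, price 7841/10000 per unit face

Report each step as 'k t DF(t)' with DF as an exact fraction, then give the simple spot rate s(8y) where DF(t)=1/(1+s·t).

1 1 1917/2000
2 2 1889/2000
3 3 9119/10000
4 4 2163/2500
5 5 8359/10000
6 6 8233/10000
7 7 4061/5000
8 8 7841/10000
s(8y) = (1/(7841/10000) − 1)/(8) = 2159/62728 ≈ 3.4418%

step 1 [1y] swap r/1=83/1917: DF=(1 − 83/1917·(0))/(1+83/1917) = 1917/2000 ≈ 0.958500
step 2 [2y] zero: DF = P = 1889/2000 ≈ 0.944500
step 3 [3y] swap r/1=881/28149: DF=(1 − 881/28149·(0.958500+0.944500))/(1+881/28149) = 9119/10000 ≈ 0.911900
step 4 [4y] bond c/1=3/40: DF=(456483/400000 − 3/40·(0.958500+0.944500+0.911900))/(1+3/40) = 2163/2500 ≈ 0.865200
step 5 [5y] zero: DF = P = 8359/10000 ≈ 0.835900
step 6 [6y] swap r/1=1767/53393: DF=(1 − 1767/53393·(0.958500+0.944500+0.911900+0.865200+0.835900))/(1+1767/53393) = 8233/10000 ≈ 0.823300
step 7 [7y] swap r/1=626/20505: DF=(1 − 626/20505·(0.958500+0.944500+0.911900+0.865200+0.835900+0.823300))/(1+626/20505) = 4061/5000 ≈ 0.812200
step 8 [8y] zero: DF = P = 7841/10000 ≈ 0.784100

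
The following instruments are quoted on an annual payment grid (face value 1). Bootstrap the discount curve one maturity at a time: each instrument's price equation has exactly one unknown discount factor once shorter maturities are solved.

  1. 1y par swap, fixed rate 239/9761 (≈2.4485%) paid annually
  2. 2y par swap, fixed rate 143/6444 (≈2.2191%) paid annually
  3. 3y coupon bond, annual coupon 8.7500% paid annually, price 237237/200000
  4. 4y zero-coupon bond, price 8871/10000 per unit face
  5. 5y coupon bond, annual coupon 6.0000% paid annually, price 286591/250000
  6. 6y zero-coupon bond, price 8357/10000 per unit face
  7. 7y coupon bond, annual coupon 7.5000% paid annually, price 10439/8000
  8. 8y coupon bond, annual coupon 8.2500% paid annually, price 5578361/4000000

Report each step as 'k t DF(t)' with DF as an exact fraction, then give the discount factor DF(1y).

1 1 9761/10000
2 2 9571/10000
3 3 1169/1250
4 4 8871/10000
5 5 8689/10000
6 6 8357/10000
7 7 8329/10000
8 8 8087/10000
DF(1y) = 9761/10000 ≈ 0.976100

step 1 [1y] swap r/1=239/9761: DF=(1 − 239/9761·(0))/(1+239/9761) = 9761/10000 ≈ 0.976100
step 2 [2y] swap r/1=143/6444: DF=(1 − 143/6444·(0.976100))/(1+143/6444) = 9571/10000 ≈ 0.957100
step 3 [3y] bond c/1=7/80: DF=(237237/200000 − 7/80·(0.976100+0.957100))/(1+7/80) = 1169/1250 ≈ 0.935200
step 4 [4y] zero: DF = P = 8871/10000 ≈ 0.887100
step 5 [5y] bond c/1=3/50: DF=(286591/250000 − 3/50·(0.976100+0.957100+0.935200+0.887100))/(1+3/50) = 8689/10000 ≈ 0.868900
step 6 [6y] zero: DF = P = 8357/10000 ≈ 0.835700
step 7 [7y] bond c/1=3/40: DF=(10439/8000 − 3/40·(0.976100+0.957100+0.935200+0.887100+0.868900+0.835700))/(1+3/40) = 8329/10000 ≈ 0.832900
step 8 [8y] bond c/1=33/400: DF=(5578361/4000000 − 33/400·(0.976100+0.957100+0.935200+0.887100+0.868900+0.835700+0.832900))/(1+33/400) = 8087/10000 ≈ 0.808700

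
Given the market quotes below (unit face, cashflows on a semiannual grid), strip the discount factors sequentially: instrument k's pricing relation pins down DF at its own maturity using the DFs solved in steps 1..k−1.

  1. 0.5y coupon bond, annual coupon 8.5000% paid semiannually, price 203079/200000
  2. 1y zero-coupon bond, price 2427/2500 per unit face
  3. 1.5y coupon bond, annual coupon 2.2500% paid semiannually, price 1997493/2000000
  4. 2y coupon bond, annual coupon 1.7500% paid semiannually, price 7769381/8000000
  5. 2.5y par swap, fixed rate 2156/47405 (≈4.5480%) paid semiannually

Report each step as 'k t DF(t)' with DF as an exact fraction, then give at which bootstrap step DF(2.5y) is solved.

1 1/2 487/500
2 1 2427/2500
3 3/2 483/500
4 2 15/16
5 5/2 4461/5000
DF(2.5y) is solved at step 5

step 1 [0.5y] bond c/2=17/400: DF=(203079/200000 − 17/400·(0))/(1+17/400) = 487/500 ≈ 0.974000
step 2 [1y] zero: DF = P = 2427/2500 ≈ 0.970800
step 3 [1.5y] bond c/2=9/800: DF=(1997493/2000000 − 9/800·(0.974000+0.970800))/(1+9/800) = 483/500 ≈ 0.966000
step 4 [2y] bond c/2=7/800: DF=(7769381/8000000 − 7/800·(0.974000+0.970800+0.966000))/(1+7/800) = 15/16 ≈ 0.937500
step 5 [2.5y] swap r/2=1078/47405: DF=(1 − 1078/47405·(0.974000+0.970800+0.966000+0.937500))/(1+1078/47405) = 4461/5000 ≈ 0.892200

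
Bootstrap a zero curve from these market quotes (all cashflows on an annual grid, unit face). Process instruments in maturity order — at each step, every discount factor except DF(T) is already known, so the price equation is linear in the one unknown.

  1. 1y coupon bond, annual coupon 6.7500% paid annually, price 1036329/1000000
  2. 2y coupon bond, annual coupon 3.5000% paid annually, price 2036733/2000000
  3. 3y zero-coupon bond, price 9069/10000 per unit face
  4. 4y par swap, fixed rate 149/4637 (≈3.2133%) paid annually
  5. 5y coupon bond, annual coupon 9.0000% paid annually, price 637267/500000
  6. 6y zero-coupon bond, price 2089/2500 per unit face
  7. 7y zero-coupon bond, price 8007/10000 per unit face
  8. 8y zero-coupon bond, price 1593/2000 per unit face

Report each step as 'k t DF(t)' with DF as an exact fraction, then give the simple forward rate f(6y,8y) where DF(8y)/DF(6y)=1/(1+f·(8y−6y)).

step 1 [1y] bond c/1=27/400: DF=(1036329/1000000 − 27/400·(0))/(1+27/400) = 2427/2500 ≈ 0.970800
step 2 [2y] bond c/1=7/200: DF=(2036733/2000000 − 7/200·(0.970800))/(1+7/200) = 9511/10000 ≈ 0.951100
step 3 [3y] zero: DF = P = 9069/10000 ≈ 0.906900
step 4 [4y] swap r/1=149/4637: DF=(1 − 149/4637·(0.970800+0.951100+0.906900))/(1+149/4637) = 1101/1250 ≈ 0.880800
step 5 [5y] bond c/1=9/100: DF=(637267/500000 − 9/100·(0.970800+0.951100+0.906900+0.880800))/(1+9/100) = 863/1000 ≈ 0.863000
step 6 [6y] zero: DF = P = 2089/2500 ≈ 0.835600
step 7 [7y] zero: DF = P = 8007/10000 ≈ 0.800700
step 8 [8y] zero: DF = P = 1593/2000 ≈ 0.796500

1 1 2427/2500
2 2 9511/10000
3 3 9069/10000
4 4 1101/1250
5 5 863/1000
6 6 2089/2500
7 7 8007/10000
8 8 1593/2000
f(6y,8y) = ((2089/2500)/(1593/2000) − 1)/(2) = 391/15930 ≈ 2.4545%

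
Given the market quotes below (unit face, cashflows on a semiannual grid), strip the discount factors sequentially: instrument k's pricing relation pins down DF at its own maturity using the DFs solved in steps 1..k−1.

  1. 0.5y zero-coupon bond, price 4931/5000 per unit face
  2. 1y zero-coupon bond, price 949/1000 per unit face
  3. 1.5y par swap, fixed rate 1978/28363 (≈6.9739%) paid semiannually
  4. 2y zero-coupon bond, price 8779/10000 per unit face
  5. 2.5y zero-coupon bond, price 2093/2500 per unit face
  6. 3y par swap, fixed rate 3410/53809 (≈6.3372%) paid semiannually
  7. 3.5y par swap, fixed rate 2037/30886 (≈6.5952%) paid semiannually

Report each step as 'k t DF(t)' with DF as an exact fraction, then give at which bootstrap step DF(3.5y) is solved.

1 1/2 4931/5000
2 1 949/1000
3 3/2 9011/10000
4 2 8779/10000
5 5/2 2093/2500
6 3 1659/2000
7 7/2 7963/10000
DF(3.5y) is solved at step 7

step 1 [0.5y] zero: DF = P = 4931/5000 ≈ 0.986200
step 2 [1y] zero: DF = P = 949/1000 ≈ 0.949000
step 3 [1.5y] swap r/2=989/28363: DF=(1 − 989/28363·(0.986200+0.949000))/(1+989/28363) = 9011/10000 ≈ 0.901100
step 4 [2y] zero: DF = P = 8779/10000 ≈ 0.877900
step 5 [2.5y] zero: DF = P = 2093/2500 ≈ 0.837200
step 6 [3y] swap r/2=1705/53809: DF=(1 − 1705/53809·(0.986200+0.949000+0.901100+0.877900+0.837200))/(1+1705/53809) = 1659/2000 ≈ 0.829500
step 7 [3.5y] swap r/2=2037/61772: DF=(1 − 2037/61772·(0.986200+0.949000+0.901100+0.877900+0.837200+0.829500))/(1+2037/61772) = 7963/10000 ≈ 0.796300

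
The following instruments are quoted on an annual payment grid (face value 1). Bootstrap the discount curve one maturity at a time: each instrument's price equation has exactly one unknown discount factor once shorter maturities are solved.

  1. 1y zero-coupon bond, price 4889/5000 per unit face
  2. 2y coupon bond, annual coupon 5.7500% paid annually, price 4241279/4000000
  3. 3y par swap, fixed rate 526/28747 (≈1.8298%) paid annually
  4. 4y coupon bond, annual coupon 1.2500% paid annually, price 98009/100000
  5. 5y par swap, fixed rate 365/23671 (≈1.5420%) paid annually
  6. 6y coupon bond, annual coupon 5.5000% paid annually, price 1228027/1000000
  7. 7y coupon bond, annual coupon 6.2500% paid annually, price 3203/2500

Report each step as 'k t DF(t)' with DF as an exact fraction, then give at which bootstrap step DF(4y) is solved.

1 1 4889/5000
2 2 1899/2000
3 3 4737/5000
4 4 373/400
5 5 927/1000
6 6 2293/2500
7 7 4367/5000
DF(4y) is solved at step 4

step 1 [1y] zero: DF = P = 4889/5000 ≈ 0.977800
step 2 [2y] bond c/1=23/400: DF=(4241279/4000000 − 23/400·(0.977800))/(1+23/400) = 1899/2000 ≈ 0.949500
step 3 [3y] swap r/1=526/28747: DF=(1 − 526/28747·(0.977800+0.949500))/(1+526/28747) = 4737/5000 ≈ 0.947400
step 4 [4y] bond c/1=1/80: DF=(98009/100000 − 1/80·(0.977800+0.949500+0.947400))/(1+1/80) = 373/400 ≈ 0.932500
step 5 [5y] swap r/1=365/23671: DF=(1 − 365/23671·(0.977800+0.949500+0.947400+0.932500))/(1+365/23671) = 927/1000 ≈ 0.927000
step 6 [6y] bond c/1=11/200: DF=(1228027/1000000 − 11/200·(0.977800+0.949500+0.947400+0.932500+0.927000))/(1+11/200) = 2293/2500 ≈ 0.917200
step 7 [7y] bond c/1=1/16: DF=(3203/2500 − 1/16·(0.977800+0.949500+0.947400+0.932500+0.927000+0.917200))/(1+1/16) = 4367/5000 ≈ 0.873400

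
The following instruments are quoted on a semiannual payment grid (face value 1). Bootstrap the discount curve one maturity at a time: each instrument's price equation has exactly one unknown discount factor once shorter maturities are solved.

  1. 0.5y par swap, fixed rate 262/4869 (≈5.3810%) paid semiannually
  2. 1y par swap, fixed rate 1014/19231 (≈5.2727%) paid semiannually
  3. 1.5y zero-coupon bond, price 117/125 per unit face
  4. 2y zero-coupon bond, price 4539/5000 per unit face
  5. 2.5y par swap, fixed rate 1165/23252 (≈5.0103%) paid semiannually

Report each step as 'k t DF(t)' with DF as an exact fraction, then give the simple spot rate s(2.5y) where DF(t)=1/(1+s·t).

step 1 [0.5y] swap r/2=131/4869: DF=(1 − 131/4869·(0))/(1+131/4869) = 4869/5000 ≈ 0.973800
step 2 [1y] swap r/2=507/19231: DF=(1 − 507/19231·(0.973800))/(1+507/19231) = 9493/10000 ≈ 0.949300
step 3 [1.5y] zero: DF = P = 117/125 ≈ 0.936000
step 4 [2y] zero: DF = P = 4539/5000 ≈ 0.907800
step 5 [2.5y] swap r/2=1165/46504: DF=(1 − 1165/46504·(0.973800+0.949300+0.936000+0.907800))/(1+1165/46504) = 1767/2000 ≈ 0.883500

1 1/2 4869/5000
2 1 9493/10000
3 3/2 117/125
4 2 4539/5000
5 5/2 1767/2000
s(2.5y) = (1/(1767/2000) − 1)/(5/2) = 466/8835 ≈ 5.2745%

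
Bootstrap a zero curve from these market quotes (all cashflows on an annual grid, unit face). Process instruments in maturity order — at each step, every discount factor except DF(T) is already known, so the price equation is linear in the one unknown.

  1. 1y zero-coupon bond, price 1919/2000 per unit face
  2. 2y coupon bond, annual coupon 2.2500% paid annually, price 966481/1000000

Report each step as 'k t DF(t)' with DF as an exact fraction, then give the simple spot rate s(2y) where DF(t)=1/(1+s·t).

1 1 1919/2000
2 2 9241/10000
s(2y) = (1/(9241/10000) − 1)/(2) = 759/18482 ≈ 4.1067%

step 1 [1y] zero: DF = P = 1919/2000 ≈ 0.959500
step 2 [2y] bond c/1=9/400: DF=(966481/1000000 − 9/400·(0.959500))/(1+9/400) = 9241/10000 ≈ 0.924100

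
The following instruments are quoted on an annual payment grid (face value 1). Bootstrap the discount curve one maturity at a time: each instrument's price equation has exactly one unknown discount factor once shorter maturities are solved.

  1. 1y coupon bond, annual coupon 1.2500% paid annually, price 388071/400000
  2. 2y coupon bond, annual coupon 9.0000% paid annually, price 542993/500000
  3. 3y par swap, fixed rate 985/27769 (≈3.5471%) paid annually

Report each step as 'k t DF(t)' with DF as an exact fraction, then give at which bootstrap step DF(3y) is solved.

1 1 4791/5000
2 2 2293/2500
3 3 1803/2000
DF(3y) is solved at step 3

step 1 [1y] bond c/1=1/80: DF=(388071/400000 − 1/80·(0))/(1+1/80) = 4791/5000 ≈ 0.958200
step 2 [2y] bond c/1=9/100: DF=(542993/500000 − 9/100·(0.958200))/(1+9/100) = 2293/2500 ≈ 0.917200
step 3 [3y] swap r/1=985/27769: DF=(1 − 985/27769·(0.958200+0.917200))/(1+985/27769) = 1803/2000 ≈ 0.901500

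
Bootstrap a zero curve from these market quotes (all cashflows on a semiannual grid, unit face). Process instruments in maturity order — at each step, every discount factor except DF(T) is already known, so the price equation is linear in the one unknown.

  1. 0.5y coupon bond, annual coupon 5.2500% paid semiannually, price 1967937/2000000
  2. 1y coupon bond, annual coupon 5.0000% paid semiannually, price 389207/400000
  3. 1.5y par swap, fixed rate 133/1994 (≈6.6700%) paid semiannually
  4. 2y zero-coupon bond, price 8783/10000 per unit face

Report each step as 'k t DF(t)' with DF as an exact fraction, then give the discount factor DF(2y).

1 1/2 2397/2500
2 1 9259/10000
3 3/2 9069/10000
4 2 8783/10000
DF(2y) = 8783/10000 ≈ 0.878300

step 1 [0.5y] bond c/2=21/800: DF=(1967937/2000000 − 21/800·(0))/(1+21/800) = 2397/2500 ≈ 0.958800
step 2 [1y] bond c/2=1/40: DF=(389207/400000 − 1/40·(0.958800))/(1+1/40) = 9259/10000 ≈ 0.925900
step 3 [1.5y] swap r/2=133/3988: DF=(1 − 133/3988·(0.958800+0.925900))/(1+133/3988) = 9069/10000 ≈ 0.906900
step 4 [2y] zero: DF = P = 8783/10000 ≈ 0.878300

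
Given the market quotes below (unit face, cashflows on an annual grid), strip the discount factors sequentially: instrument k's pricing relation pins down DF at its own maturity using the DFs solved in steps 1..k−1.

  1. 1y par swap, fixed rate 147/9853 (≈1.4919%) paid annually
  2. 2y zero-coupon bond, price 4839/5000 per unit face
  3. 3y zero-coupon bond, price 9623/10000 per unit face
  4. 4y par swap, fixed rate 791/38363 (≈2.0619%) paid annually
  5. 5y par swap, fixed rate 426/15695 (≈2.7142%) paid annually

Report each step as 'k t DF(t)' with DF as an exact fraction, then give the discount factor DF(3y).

1 1 9853/10000
2 2 4839/5000
3 3 9623/10000
4 4 9209/10000
5 5 4361/5000
DF(3y) = 9623/10000 ≈ 0.962300

step 1 [1y] swap r/1=147/9853: DF=(1 − 147/9853·(0))/(1+147/9853) = 9853/10000 ≈ 0.985300
step 2 [2y] zero: DF = P = 4839/5000 ≈ 0.967800
step 3 [3y] zero: DF = P = 9623/10000 ≈ 0.962300
step 4 [4y] swap r/1=791/38363: DF=(1 − 791/38363·(0.985300+0.967800+0.962300))/(1+791/38363) = 9209/10000 ≈ 0.920900
step 5 [5y] swap r/1=426/15695: DF=(1 − 426/15695·(0.985300+0.967800+0.962300+0.920900))/(1+426/15695) = 4361/5000 ≈ 0.872200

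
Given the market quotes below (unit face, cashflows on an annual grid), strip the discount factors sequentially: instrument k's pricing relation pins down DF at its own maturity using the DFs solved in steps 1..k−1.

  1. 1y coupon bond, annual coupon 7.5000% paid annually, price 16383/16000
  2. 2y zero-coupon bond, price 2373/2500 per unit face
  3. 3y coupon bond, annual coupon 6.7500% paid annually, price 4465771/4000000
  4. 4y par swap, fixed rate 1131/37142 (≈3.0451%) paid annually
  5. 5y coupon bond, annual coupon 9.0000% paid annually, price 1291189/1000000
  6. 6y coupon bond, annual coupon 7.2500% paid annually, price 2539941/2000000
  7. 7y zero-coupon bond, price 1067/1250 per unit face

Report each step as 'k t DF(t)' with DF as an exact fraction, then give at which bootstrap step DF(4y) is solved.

step 1 [1y] bond c/1=3/40: DF=(16383/16000 − 3/40·(0))/(1+3/40) = 381/400 ≈ 0.952500
step 2 [2y] zero: DF = P = 2373/2500 ≈ 0.949200
step 3 [3y] bond c/1=27/400: DF=(4465771/4000000 − 27/400·(0.952500+0.949200))/(1+27/400) = 1157/1250 ≈ 0.925600
step 4 [4y] swap r/1=1131/37142: DF=(1 − 1131/37142·(0.952500+0.949200+0.925600))/(1+1131/37142) = 8869/10000 ≈ 0.886900
step 5 [5y] bond c/1=9/100: DF=(1291189/1000000 − 9/100·(0.952500+0.949200+0.925600+0.886900))/(1+9/100) = 8779/10000 ≈ 0.877900
step 6 [6y] bond c/1=29/400: DF=(2539941/2000000 − 29/400·(0.952500+0.949200+0.925600+0.886900+0.877900))/(1+29/400) = 8737/10000 ≈ 0.873700
step 7 [7y] zero: DF = P = 1067/1250 ≈ 0.853600

1 1 381/400
2 2 2373/2500
3 3 1157/1250
4 4 8869/10000
5 5 8779/10000
6 6 8737/10000
7 7 1067/1250
DF(4y) is solved at step 4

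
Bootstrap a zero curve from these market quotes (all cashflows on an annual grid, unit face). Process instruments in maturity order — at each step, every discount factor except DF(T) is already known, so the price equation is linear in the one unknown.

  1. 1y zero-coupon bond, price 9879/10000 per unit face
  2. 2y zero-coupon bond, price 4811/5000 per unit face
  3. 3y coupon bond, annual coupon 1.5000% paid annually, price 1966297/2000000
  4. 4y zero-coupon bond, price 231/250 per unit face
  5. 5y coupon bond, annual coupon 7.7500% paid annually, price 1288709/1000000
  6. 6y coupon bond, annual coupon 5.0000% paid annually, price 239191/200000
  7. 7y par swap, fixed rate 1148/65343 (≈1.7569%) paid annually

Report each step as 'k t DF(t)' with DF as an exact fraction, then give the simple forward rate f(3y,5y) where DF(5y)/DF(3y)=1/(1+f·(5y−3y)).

step 1 [1y] zero: DF = P = 9879/10000 ≈ 0.987900
step 2 [2y] zero: DF = P = 4811/5000 ≈ 0.962200
step 3 [3y] bond c/1=3/200: DF=(1966297/2000000 − 3/200·(0.987900+0.962200))/(1+3/200) = 4699/5000 ≈ 0.939800
step 4 [4y] zero: DF = P = 231/250 ≈ 0.924000
step 5 [5y] bond c/1=31/400: DF=(1288709/1000000 − 31/400·(0.987900+0.962200+0.939800+0.924000))/(1+31/400) = 9217/10000 ≈ 0.921700
step 6 [6y] bond c/1=1/20: DF=(239191/200000 − 1/20·(0.987900+0.962200+0.939800+0.924000+0.921700))/(1+1/20) = 1827/2000 ≈ 0.913500
step 7 [7y] swap r/1=1148/65343: DF=(1 − 1148/65343·(0.987900+0.962200+0.939800+0.924000+0.921700+0.913500))/(1+1148/65343) = 2213/2500 ≈ 0.885200

1 1 9879/10000
2 2 4811/5000
3 3 4699/5000
4 4 231/250
5 5 9217/10000
6 6 1827/2000
7 7 2213/2500
f(3y,5y) = ((4699/5000)/(9217/10000) − 1)/(2) = 181/18434 ≈ 0.9819%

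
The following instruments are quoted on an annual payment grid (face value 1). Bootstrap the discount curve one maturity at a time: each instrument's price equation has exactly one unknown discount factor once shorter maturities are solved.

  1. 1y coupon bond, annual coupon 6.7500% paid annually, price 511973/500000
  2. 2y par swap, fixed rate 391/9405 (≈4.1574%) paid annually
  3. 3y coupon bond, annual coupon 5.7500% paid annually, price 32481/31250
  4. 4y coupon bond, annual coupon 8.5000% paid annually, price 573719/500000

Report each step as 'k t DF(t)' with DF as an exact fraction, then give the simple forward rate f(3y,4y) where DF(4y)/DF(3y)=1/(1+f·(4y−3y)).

step 1 [1y] bond c/1=27/400: DF=(511973/500000 − 27/400·(0))/(1+27/400) = 1199/1250 ≈ 0.959200
step 2 [2y] swap r/1=391/9405: DF=(1 − 391/9405·(0.959200))/(1+391/9405) = 4609/5000 ≈ 0.921800
step 3 [3y] bond c/1=23/400: DF=(32481/31250 − 23/400·(0.959200+0.921800))/(1+23/400) = 4403/5000 ≈ 0.880600
step 4 [4y] bond c/1=17/200: DF=(573719/500000 − 17/200·(0.959200+0.921800+0.880600))/(1+17/200) = 2103/2500 ≈ 0.841200

1 1 1199/1250
2 2 4609/5000
3 3 4403/5000
4 4 2103/2500
f(3y,4y) = ((4403/5000)/(2103/2500) − 1)/(1) = 197/4206 ≈ 4.6838%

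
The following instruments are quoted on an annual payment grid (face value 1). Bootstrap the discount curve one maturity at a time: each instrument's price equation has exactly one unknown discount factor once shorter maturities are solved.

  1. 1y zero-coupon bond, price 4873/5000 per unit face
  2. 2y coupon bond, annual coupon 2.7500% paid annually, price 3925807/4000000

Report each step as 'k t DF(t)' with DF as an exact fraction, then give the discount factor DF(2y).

step 1 [1y] zero: DF = P = 4873/5000 ≈ 0.974600
step 2 [2y] bond c/1=11/400: DF=(3925807/4000000 − 11/400·(0.974600))/(1+11/400) = 9291/10000 ≈ 0.929100

1 1 4873/5000
2 2 9291/10000
DF(2y) = 9291/10000 ≈ 0.929100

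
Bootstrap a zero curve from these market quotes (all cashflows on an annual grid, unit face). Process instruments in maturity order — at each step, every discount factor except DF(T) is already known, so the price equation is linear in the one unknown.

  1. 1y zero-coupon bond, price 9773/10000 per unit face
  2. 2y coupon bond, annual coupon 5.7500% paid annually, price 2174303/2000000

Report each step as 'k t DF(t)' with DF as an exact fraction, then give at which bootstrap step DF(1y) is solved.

1 1 9773/10000
2 2 9749/10000
DF(1y) is solved at step 1

step 1 [1y] zero: DF = P = 9773/10000 ≈ 0.977300
step 2 [2y] bond c/1=23/400: DF=(2174303/2000000 − 23/400·(0.977300))/(1+23/400) = 9749/10000 ≈ 0.974900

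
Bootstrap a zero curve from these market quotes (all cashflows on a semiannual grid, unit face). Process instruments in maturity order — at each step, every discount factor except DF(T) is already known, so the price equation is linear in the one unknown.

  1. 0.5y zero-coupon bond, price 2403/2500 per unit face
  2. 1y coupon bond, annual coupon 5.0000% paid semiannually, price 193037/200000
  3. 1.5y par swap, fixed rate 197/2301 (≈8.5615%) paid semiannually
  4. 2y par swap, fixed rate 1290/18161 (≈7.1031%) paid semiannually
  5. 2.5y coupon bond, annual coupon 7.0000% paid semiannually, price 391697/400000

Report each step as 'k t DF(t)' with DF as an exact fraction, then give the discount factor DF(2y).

step 1 [0.5y] zero: DF = P = 2403/2500 ≈ 0.961200
step 2 [1y] bond c/2=1/40: DF=(193037/200000 − 1/40·(0.961200))/(1+1/40) = 4591/5000 ≈ 0.918200
step 3 [1.5y] swap r/2=197/4602: DF=(1 − 197/4602·(0.961200+0.918200))/(1+197/4602) = 4409/5000 ≈ 0.881800
step 4 [2y] swap r/2=645/18161: DF=(1 − 645/18161·(0.961200+0.918200+0.881800))/(1+645/18161) = 871/1000 ≈ 0.871000
step 5 [2.5y] bond c/2=7/200: DF=(391697/400000 − 7/200·(0.961200+0.918200+0.881800+0.871000))/(1+7/200) = 8233/10000 ≈ 0.823300

1 1/2 2403/2500
2 1 4591/5000
3 3/2 4409/5000
4 2 871/1000
5 5/2 8233/10000
DF(2y) = 871/1000 ≈ 0.871000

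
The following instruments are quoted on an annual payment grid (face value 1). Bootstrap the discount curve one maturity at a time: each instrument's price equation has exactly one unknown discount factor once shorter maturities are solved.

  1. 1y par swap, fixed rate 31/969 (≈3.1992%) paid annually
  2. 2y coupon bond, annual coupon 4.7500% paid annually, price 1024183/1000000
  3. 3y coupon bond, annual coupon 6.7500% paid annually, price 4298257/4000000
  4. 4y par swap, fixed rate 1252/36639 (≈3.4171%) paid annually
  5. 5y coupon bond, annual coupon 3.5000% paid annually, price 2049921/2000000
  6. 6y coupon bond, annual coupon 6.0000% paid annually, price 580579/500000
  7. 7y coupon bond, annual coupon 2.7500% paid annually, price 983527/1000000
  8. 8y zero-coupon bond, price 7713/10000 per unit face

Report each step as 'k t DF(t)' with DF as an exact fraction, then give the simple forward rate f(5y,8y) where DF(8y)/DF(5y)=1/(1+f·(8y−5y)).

1 1 969/1000
2 2 4669/5000
3 3 8863/10000
4 4 2187/2500
5 5 1083/1250
6 6 839/1000
7 7 1627/2000
8 8 7713/10000
f(5y,8y) = ((1083/1250)/(7713/10000) − 1)/(3) = 317/7713 ≈ 4.1099%

step 1 [1y] swap r/1=31/969: DF=(1 − 31/969·(0))/(1+31/969) = 969/1000 ≈ 0.969000
step 2 [2y] bond c/1=19/400: DF=(1024183/1000000 − 19/400·(0.969000))/(1+19/400) = 4669/5000 ≈ 0.933800
step 3 [3y] bond c/1=27/400: DF=(4298257/4000000 − 27/400·(0.969000+0.933800))/(1+27/400) = 8863/10000 ≈ 0.886300
step 4 [4y] swap r/1=1252/36639: DF=(1 − 1252/36639·(0.969000+0.933800+0.886300))/(1+1252/36639) = 2187/2500 ≈ 0.874800
step 5 [5y] bond c/1=7/200: DF=(2049921/2000000 − 7/200·(0.969000+0.933800+0.886300+0.874800))/(1+7/200) = 1083/1250 ≈ 0.866400
step 6 [6y] bond c/1=3/50: DF=(580579/500000 − 3/50·(0.969000+0.933800+0.886300+0.874800+0.866400))/(1+3/50) = 839/1000 ≈ 0.839000
step 7 [7y] bond c/1=11/400: DF=(983527/1000000 − 11/400·(0.969000+0.933800+0.886300+0.874800+0.866400+0.839000))/(1+11/400) = 1627/2000 ≈ 0.813500
step 8 [8y] zero: DF = P = 7713/10000 ≈ 0.771300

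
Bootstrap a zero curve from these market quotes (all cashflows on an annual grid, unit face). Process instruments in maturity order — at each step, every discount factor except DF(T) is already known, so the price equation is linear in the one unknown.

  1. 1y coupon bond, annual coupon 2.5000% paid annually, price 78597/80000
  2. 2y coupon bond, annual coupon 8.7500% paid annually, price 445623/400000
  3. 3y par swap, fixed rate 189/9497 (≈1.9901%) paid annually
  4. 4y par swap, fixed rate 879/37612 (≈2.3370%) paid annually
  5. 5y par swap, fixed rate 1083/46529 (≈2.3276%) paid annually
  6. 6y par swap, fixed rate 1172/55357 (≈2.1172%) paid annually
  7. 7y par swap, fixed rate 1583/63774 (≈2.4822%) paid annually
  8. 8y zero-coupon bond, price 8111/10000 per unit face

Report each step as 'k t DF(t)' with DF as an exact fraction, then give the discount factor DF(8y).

step 1 [1y] bond c/1=1/40: DF=(78597/80000 − 1/40·(0))/(1+1/40) = 1917/2000 ≈ 0.958500
step 2 [2y] bond c/1=7/80: DF=(445623/400000 − 7/80·(0.958500))/(1+7/80) = 9473/10000 ≈ 0.947300
step 3 [3y] swap r/1=189/9497: DF=(1 − 189/9497·(0.958500+0.947300))/(1+189/9497) = 9433/10000 ≈ 0.943300
step 4 [4y] swap r/1=879/37612: DF=(1 − 879/37612·(0.958500+0.947300+0.943300))/(1+879/37612) = 9121/10000 ≈ 0.912100
step 5 [5y] swap r/1=1083/46529: DF=(1 − 1083/46529·(0.958500+0.947300+0.943300+0.912100))/(1+1083/46529) = 8917/10000 ≈ 0.891700
step 6 [6y] swap r/1=1172/55357: DF=(1 − 1172/55357·(0.958500+0.947300+0.943300+0.912100+0.891700))/(1+1172/55357) = 2207/2500 ≈ 0.882800
step 7 [7y] swap r/1=1583/63774: DF=(1 − 1583/63774·(0.958500+0.947300+0.943300+0.912100+0.891700+0.882800))/(1+1583/63774) = 8417/10000 ≈ 0.841700
step 8 [8y] zero: DF = P = 8111/10000 ≈ 0.811100

1 1 1917/2000
2 2 9473/10000
3 3 9433/10000
4 4 9121/10000
5 5 8917/10000
6 6 2207/2500
7 7 8417/10000
8 8 8111/10000
DF(8y) = 8111/10000 ≈ 0.811100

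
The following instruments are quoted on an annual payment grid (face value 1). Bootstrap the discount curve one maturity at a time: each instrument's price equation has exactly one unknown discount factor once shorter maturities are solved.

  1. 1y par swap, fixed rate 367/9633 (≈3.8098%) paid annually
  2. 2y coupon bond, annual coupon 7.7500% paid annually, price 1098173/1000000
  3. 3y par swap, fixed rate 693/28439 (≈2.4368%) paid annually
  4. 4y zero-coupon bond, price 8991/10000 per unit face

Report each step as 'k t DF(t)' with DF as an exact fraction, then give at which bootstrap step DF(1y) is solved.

1 1 9633/10000
2 2 9499/10000
3 3 9307/10000
4 4 8991/10000
DF(1y) is solved at step 1

step 1 [1y] swap r/1=367/9633: DF=(1 − 367/9633·(0))/(1+367/9633) = 9633/10000 ≈ 0.963300
step 2 [2y] bond c/1=31/400: DF=(1098173/1000000 − 31/400·(0.963300))/(1+31/400) = 9499/10000 ≈ 0.949900
step 3 [3y] swap r/1=693/28439: DF=(1 − 693/28439·(0.963300+0.949900))/(1+693/28439) = 9307/10000 ≈ 0.930700
step 4 [4y] zero: DF = P = 8991/10000 ≈ 0.899100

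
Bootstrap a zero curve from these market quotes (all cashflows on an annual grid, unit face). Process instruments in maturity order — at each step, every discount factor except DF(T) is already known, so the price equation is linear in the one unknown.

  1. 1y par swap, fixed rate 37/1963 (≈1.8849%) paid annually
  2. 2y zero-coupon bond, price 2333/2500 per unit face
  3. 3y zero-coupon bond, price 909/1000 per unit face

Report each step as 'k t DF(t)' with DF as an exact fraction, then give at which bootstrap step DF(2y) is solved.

1 1 1963/2000
2 2 2333/2500
3 3 909/1000
DF(2y) is solved at step 2

step 1 [1y] swap r/1=37/1963: DF=(1 − 37/1963·(0))/(1+37/1963) = 1963/2000 ≈ 0.981500
step 2 [2y] zero: DF = P = 2333/2500 ≈ 0.933200
step 3 [3y] zero: DF = P = 909/1000 ≈ 0.909000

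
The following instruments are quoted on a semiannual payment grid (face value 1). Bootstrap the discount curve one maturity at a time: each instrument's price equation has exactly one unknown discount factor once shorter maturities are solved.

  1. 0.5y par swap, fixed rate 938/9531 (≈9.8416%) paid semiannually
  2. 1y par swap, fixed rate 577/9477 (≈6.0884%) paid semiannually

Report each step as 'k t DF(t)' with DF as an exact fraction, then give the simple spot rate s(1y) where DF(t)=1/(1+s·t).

step 1 [0.5y] swap r/2=469/9531: DF=(1 − 469/9531·(0))/(1+469/9531) = 9531/10000 ≈ 0.953100
step 2 [1y] swap r/2=577/18954: DF=(1 − 577/18954·(0.953100))/(1+577/18954) = 9423/10000 ≈ 0.942300

1 1/2 9531/10000
2 1 9423/10000
s(1y) = (1/(9423/10000) − 1)/(1) = 577/9423 ≈ 6.1233%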